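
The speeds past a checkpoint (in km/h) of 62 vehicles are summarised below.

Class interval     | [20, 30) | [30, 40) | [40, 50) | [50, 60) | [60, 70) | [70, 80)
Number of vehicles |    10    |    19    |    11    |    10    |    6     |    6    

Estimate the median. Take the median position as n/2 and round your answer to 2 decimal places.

41.82

Cumulative frequencies: 10, 29, 40, 50, 56, 62
n = 62; position = n/2 = 31.
This falls in the class [40, 50): L = 40, F = 29, f = 11, h = 10.
Median ≈ 40 + ((31 − 29) / 11) × 10 = 41.8182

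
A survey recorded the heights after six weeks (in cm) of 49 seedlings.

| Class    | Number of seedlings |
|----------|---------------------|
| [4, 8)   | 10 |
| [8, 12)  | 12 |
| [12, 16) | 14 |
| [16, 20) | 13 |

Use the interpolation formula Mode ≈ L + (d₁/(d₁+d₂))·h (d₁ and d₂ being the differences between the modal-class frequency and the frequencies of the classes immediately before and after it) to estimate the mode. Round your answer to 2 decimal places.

Modal class: [12, 16) (highest frequency 14).
d₁ = 14 − 12 = 2, d₂ = 14 − 13 = 1
Mode ≈ 12 + (2/(2+1)) × 4 = 12 + 2.6667 = 14.6667

14.67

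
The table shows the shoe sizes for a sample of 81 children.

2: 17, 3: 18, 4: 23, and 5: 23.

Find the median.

4

Cumulative frequencies: 17, 35, 58, 81
n = 81, so the median is the value in position (n+1)/2 = 41.
Position 41 falls at value 4.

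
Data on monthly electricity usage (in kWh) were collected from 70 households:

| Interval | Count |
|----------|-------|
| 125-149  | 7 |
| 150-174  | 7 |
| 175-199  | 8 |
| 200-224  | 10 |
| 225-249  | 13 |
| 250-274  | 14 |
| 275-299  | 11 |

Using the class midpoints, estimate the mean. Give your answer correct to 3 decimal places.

Midpoints: 137, 162, 187, 212, 237, 262, 287
Σfm = 7×137 + 7×162 + 8×187 + 10×212 + 13×237 + 14×262 + 11×287 = 15615
n = Σf = 70
Mean = 15615 / 70 = 223.0714

223.071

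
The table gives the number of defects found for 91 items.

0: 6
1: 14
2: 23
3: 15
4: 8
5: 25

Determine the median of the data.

3

Cumulative frequencies: 6, 20, 43, 58, 66, 91
n = 91, so the median is the value in position (n+1)/2 = 46.
Position 46 falls at value 3.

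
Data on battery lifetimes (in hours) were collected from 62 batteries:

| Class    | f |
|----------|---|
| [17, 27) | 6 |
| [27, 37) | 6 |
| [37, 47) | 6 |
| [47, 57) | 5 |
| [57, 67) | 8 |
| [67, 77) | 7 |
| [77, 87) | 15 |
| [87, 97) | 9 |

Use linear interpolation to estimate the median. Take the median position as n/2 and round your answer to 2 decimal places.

Cumulative frequencies: 6, 12, 18, 23, 31, 38, 53, 62
n = 62; position = n/2 = 31.
This falls in the class [57, 67): L = 57, F = 23, f = 8, h = 10.
Median ≈ 57 + ((31 − 23) / 8) × 10 = 67.0000

67.00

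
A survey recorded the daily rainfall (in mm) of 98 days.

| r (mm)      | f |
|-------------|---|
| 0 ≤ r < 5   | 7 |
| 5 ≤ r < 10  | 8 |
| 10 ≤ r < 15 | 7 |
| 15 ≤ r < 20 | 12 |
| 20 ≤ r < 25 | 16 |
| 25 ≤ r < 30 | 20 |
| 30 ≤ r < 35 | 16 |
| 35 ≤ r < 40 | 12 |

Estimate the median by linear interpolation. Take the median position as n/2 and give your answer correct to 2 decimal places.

Cumulative frequencies: 7, 15, 22, 34, 50, 70, 86, 98
n = 98; position = n/2 = 49.
This falls in the class 20 ≤ r < 25: L = 20, F = 34, f = 16, h = 5.
Median ≈ 20 + ((49 − 34) / 16) × 5 = 24.6875

24.69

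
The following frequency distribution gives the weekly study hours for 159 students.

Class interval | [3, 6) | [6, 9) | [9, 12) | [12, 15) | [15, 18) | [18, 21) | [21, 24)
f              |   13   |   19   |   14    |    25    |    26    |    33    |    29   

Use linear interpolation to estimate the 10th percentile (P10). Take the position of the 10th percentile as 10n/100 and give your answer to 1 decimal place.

6.5

Cumulative frequencies: 13, 32, 46, 71, 97, 130, 159
n = 159; position = 10n/100 = 15.9.
This falls in the class [6, 9): L = 6, F = 13, f = 19, h = 3.
10th percentile ≈ 6 + ((15.9 − 13) / 19) × 3 = 6.4579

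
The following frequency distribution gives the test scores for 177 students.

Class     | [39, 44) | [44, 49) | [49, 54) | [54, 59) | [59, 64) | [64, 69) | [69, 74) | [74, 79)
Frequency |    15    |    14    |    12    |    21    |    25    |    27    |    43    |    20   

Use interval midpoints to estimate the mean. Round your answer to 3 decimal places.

62.234

Midpoints: 41.5, 46.5, 51.5, 56.5, 61.5, 66.5, 71.5, 76.5
Σfm = 15×41.5 + 14×46.5 + 12×51.5 + 21×56.5 + 25×61.5 + 27×66.5 + 43×71.5 + 20×76.5 = 11015.5
n = Σf = 177
Mean = 11015.5 / 177 = 62.2345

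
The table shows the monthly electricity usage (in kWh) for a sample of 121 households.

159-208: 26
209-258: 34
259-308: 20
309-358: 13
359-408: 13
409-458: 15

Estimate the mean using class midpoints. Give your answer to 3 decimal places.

Midpoints: 183.5, 233.5, 283.5, 333.5, 383.5, 433.5
Σfm = 26×183.5 + 34×233.5 + 20×283.5 + 13×333.5 + 13×383.5 + 15×433.5 = 34203.5
n = Σf = 121
Mean = 34203.5 / 121 = 282.6736

282.674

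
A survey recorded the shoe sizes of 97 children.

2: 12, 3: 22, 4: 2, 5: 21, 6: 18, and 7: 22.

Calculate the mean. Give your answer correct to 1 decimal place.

Values: 2, 3, 4, 5, 6, 7
Σfx = 12×2 + 22×3 + 2×4 + 21×5 + 18×6 + 22×7 = 465
n = Σf = 97
Mean = 465 / 97 = 4.7938

4.8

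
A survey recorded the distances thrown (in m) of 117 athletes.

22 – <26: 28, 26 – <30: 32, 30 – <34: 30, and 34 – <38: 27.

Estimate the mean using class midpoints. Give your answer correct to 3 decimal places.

29.915

Midpoints: 24, 28, 32, 36
Σfm = 28×24 + 32×28 + 30×32 + 27×36 = 3500
n = Σf = 117
Mean = 3500 / 117 = 29.9145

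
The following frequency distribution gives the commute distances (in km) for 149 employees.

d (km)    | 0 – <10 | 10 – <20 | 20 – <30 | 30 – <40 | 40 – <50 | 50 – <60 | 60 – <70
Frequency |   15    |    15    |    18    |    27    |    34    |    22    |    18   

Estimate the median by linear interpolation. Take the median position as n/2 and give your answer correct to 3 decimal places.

Cumulative frequencies: 15, 30, 48, 75, 109, 131, 149
n = 149; position = n/2 = 74.5.
This falls in the class 30 – <40: L = 30, F = 48, f = 27, h = 10.
Median ≈ 30 + ((74.5 − 48) / 27) × 10 = 39.8148

39.815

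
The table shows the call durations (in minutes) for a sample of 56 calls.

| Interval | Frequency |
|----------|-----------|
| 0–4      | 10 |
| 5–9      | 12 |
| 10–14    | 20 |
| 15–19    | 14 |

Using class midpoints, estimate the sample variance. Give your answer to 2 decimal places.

Midpoints: 2, 7, 12, 17
n = 56, Σfm = 582, mean = 10.3929
Σfm² = 7554
Σf(m − x̄)² = Σfm² − (Σfm)²/n = 7554 − 582²/56 = 1505.3571
Sample variance = 1505.3571 / 55 = 27.3701

27.37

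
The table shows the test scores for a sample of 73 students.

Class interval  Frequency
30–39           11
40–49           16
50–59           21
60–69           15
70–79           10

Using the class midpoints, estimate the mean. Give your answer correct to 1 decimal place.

54.1

Midpoints: 34.5, 44.5, 54.5, 64.5, 74.5
Σfm = 11×34.5 + 16×44.5 + 21×54.5 + 15×64.5 + 10×74.5 = 3948.5
n = Σf = 73
Mean = 3948.5 / 73 = 54.0890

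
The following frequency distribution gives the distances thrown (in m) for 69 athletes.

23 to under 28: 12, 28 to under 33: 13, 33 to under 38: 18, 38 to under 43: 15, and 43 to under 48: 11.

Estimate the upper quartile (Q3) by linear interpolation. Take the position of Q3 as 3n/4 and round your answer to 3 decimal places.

Cumulative frequencies: 12, 25, 43, 58, 69
n = 69; position = 3n/4 = 51.75.
This falls in the class 38 to under 43: L = 38, F = 43, f = 15, h = 5.
Upper quartile ≈ 38 + ((51.75 − 43) / 15) × 5 = 40.9167

40.917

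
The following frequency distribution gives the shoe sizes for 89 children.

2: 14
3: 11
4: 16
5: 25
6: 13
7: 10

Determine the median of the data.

5

Cumulative frequencies: 14, 25, 41, 66, 79, 89
n = 89, so the median is the value in position (n+1)/2 = 45.
Position 45 falls at value 5.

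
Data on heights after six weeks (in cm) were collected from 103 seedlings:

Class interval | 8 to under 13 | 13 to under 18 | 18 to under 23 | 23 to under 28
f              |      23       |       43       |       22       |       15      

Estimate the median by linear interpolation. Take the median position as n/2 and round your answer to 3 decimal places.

16.314

Cumulative frequencies: 23, 66, 88, 103
n = 103; position = n/2 = 51.5.
This falls in the class 13 to under 18: L = 13, F = 23, f = 43, h = 5.
Median ≈ 13 + ((51.5 − 23) / 43) × 5 = 16.3140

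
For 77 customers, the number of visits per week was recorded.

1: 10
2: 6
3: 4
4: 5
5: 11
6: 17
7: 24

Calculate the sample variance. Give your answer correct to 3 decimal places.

Values: 1, 2, 3, 4, 5, 6, 7
n = 77, Σfx = 379, mean = 4.9221
Σfx² = 2213
Σf(x − x̄)² = Σfx² − (Σfx)²/n = 2213 − 379²/77 = 347.5325
Sample variance = 347.5325 / 76 = 4.5728

4.573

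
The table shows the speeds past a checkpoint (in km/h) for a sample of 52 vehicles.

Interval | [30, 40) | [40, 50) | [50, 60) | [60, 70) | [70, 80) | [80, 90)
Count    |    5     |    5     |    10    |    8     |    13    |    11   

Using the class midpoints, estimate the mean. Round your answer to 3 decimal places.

65.000

Midpoints: 35, 45, 55, 65, 75, 85
Σfm = 5×35 + 5×45 + 10×55 + 8×65 + 13×75 + 11×85 = 3380
n = Σf = 52
Mean = 3380 / 52 = 65.0000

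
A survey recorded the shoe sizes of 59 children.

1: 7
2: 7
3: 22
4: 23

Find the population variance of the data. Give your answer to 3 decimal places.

0.982

Values: 1, 2, 3, 4
n = 59, Σfx = 179, mean = 3.0339
Σfx² = 601
Σf(x − x̄)² = Σfx² − (Σfx)²/n = 601 − 179²/59 = 57.9322
Population variance = 57.9322 / 59 = 0.9819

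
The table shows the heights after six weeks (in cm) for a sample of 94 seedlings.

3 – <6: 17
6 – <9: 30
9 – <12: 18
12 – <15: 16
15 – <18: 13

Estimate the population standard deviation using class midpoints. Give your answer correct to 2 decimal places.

3.92

Midpoints: 4.5, 7.5, 10.5, 13.5, 16.5
n = 94, Σfm = 921, mean = 9.7979
Σfm² = 10471.5
Σf(m − x̄)² = Σfm² − (Σfm)²/n = 10471.5 − 921²/94 = 1447.6596
Population variance = 1447.6596 / 94 = 15.4006
Standard deviation = √15.4006 = 3.9244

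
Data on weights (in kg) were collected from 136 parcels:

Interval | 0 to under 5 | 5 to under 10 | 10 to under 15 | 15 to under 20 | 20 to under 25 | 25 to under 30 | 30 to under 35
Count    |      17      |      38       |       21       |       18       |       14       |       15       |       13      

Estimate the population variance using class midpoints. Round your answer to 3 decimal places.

Midpoints: 2.5, 7.5, 12.5, 17.5, 22.5, 27.5, 32.5
n = 136, Σfm = 2055, mean = 15.1103
Σfm² = 43200
Σf(m − x̄)² = Σfm² − (Σfm)²/n = 43200 − 2055²/136 = 12148.3456
Population variance = 12148.3456 / 136 = 89.3261

89.326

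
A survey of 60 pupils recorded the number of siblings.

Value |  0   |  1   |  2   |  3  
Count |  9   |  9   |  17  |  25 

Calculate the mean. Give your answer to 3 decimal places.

1.967

Values: 0, 1, 2, 3
Σfx = 9×0 + 9×1 + 17×2 + 25×3 = 118
n = Σf = 60
Mean = 118 / 60 = 1.9667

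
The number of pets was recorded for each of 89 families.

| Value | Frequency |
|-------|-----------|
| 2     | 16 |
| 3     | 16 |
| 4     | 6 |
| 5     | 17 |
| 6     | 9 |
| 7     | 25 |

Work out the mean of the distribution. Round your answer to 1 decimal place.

Values: 2, 3, 4, 5, 6, 7
Σfx = 16×2 + 16×3 + 6×4 + 17×5 + 9×6 + 25×7 = 418
n = Σf = 89
Mean = 418 / 89 = 4.6966

4.7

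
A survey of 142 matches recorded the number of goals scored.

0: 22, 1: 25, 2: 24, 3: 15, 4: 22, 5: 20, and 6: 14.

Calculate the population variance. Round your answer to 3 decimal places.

Values: 0, 1, 2, 3, 4, 5, 6
n = 142, Σfx = 390, mean = 2.7465
Σfx² = 1612
Σf(x − x̄)² = Σfx² − (Σfx)²/n = 1612 − 390²/142 = 540.8732
Population variance = 540.8732 / 142 = 3.8090

3.809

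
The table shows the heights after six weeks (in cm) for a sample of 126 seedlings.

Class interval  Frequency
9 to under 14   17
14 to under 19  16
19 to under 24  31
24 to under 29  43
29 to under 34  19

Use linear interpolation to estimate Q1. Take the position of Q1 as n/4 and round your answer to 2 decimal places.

Cumulative frequencies: 17, 33, 64, 107, 126
n = 126; position = n/4 = 31.5.
This falls in the class 14 to under 19: L = 14, F = 17, f = 16, h = 5.
Lower quartile ≈ 14 + ((31.5 − 17) / 16) × 5 = 18.5312

18.53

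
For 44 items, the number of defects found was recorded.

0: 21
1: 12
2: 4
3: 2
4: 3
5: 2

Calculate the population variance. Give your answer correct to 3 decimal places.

Values: 0, 1, 2, 3, 4, 5
n = 44, Σfx = 48, mean = 1.0909
Σfx² = 144
Σf(x − x̄)² = Σfx² − (Σfx)²/n = 144 − 48²/44 = 91.6364
Population variance = 91.6364 / 44 = 2.0826

2.083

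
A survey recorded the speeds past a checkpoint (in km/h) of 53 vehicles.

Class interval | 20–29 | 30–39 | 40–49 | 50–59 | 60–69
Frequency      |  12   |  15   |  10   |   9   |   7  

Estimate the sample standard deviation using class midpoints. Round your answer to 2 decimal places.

Midpoints: 24.5, 34.5, 44.5, 54.5, 64.5
n = 53, Σfm = 2198.5, mean = 41.4811
Σfm² = 100713.25
Σf(m − x̄)² = Σfm² − (Σfm)²/n = 100713.25 − 2198.5²/53 = 9516.9811
Sample variance = 9516.9811 / 52 = 183.0189
Standard deviation = √183.0189 = 13.5284

13.53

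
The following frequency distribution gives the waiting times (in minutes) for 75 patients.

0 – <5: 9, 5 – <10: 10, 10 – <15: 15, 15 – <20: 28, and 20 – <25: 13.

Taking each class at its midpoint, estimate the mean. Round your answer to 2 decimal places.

14.23

Midpoints: 2.5, 7.5, 12.5, 17.5, 22.5
Σfm = 9×2.5 + 10×7.5 + 15×12.5 + 28×17.5 + 13×22.5 = 1067.5
n = Σf = 75
Mean = 1067.5 / 75 = 14.2333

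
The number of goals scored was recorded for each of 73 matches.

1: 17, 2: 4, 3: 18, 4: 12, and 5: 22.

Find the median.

Cumulative frequencies: 17, 21, 39, 51, 73
n = 73, so the median is the value in position (n+1)/2 = 37.
Position 37 falls at value 3.

3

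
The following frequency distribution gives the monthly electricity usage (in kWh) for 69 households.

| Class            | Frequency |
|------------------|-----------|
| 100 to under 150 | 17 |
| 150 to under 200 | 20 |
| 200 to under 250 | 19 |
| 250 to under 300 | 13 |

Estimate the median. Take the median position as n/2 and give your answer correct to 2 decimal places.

Cumulative frequencies: 17, 37, 56, 69
n = 69; position = n/2 = 34.5.
This falls in the class 150 to under 200: L = 150, F = 17, f = 20, h = 50.
Median ≈ 150 + ((34.5 − 17) / 20) × 50 = 193.7500

193.75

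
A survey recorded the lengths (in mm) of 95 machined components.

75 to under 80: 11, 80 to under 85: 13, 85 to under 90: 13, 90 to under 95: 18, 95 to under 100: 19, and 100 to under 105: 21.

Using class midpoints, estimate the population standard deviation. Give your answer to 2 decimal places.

Midpoints: 77.5, 82.5, 87.5, 92.5, 97.5, 102.5
n = 95, Σfm = 8732.5, mean = 91.9211
Σfm² = 809343.75
Σf(m − x̄)² = Σfm² − (Σfm)²/n = 809343.75 − 8732.5²/95 = 6643.1579
Population variance = 6643.1579 / 95 = 69.9280
Standard deviation = √69.9280 = 8.3623

8.36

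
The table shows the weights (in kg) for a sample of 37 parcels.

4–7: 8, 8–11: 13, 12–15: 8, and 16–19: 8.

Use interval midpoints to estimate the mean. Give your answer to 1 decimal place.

Midpoints: 5.5, 9.5, 13.5, 17.5
Σfm = 8×5.5 + 13×9.5 + 8×13.5 + 8×17.5 = 415.5
n = Σf = 37
Mean = 415.5 / 37 = 11.2297

11.2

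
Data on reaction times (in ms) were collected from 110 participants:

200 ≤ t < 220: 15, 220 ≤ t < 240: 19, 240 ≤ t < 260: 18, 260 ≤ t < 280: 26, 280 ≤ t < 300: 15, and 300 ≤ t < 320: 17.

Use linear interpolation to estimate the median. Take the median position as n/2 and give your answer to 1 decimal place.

Cumulative frequencies: 15, 34, 52, 78, 93, 110
n = 110; position = n/2 = 55.
This falls in the class 260 ≤ t < 280: L = 260, F = 52, f = 26, h = 20.
Median ≈ 260 + ((55 − 52) / 26) × 20 = 262.3077

262.3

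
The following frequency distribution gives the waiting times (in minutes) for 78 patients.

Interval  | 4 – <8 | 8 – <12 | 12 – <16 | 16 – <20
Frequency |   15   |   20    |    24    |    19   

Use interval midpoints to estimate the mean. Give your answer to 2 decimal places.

Midpoints: 6, 10, 14, 18
Σfm = 15×6 + 20×10 + 24×14 + 19×18 = 968
n = Σf = 78
Mean = 968 / 78 = 12.4103

12.41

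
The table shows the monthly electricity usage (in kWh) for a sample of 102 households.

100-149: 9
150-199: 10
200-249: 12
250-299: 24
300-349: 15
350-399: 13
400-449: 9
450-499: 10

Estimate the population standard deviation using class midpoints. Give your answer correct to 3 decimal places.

Midpoints: 124.5, 174.5, 224.5, 274.5, 324.5, 374.5, 424.5, 474.5
n = 102, Σfm = 30449, mean = 298.5196
Σfm² = 10133275.5
Σf(m − x̄)² = Σfm² − (Σfm)²/n = 10133275.5 − 30449²/102 = 1043651.9608
Population variance = 1043651.9608 / 102 = 10231.8820
Standard deviation = √10231.8820 = 101.1528

101.153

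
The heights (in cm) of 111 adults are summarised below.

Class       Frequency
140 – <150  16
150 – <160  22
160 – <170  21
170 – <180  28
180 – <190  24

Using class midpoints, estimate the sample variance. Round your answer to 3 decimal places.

Midpoints: 145, 155, 165, 175, 185
n = 111, Σfm = 18535, mean = 166.9820
Σfm² = 3115575
Σf(m − x̄)² = Σfm² − (Σfm)²/n = 3115575 − 18535²/111 = 20563.9640
Sample variance = 20563.9640 / 110 = 186.9451

186.945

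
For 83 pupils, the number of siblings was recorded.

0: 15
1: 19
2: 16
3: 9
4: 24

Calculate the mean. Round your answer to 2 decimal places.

Values: 0, 1, 2, 3, 4
Σfx = 15×0 + 19×1 + 16×2 + 9×3 + 24×4 = 174
n = Σf = 83
Mean = 174 / 83 = 2.0964

2.10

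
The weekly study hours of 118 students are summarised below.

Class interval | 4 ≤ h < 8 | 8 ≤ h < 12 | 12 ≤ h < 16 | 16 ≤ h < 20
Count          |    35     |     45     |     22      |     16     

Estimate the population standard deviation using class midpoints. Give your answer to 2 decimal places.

Midpoints: 6, 10, 14, 18
n = 118, Σfm = 1256, mean = 10.6441
Σfm² = 15256
Σf(m − x̄)² = Σfm² − (Σfm)²/n = 15256 − 1256²/118 = 1887.0508
Population variance = 1887.0508 / 118 = 15.9920
Standard deviation = √15.9920 = 3.9990

4.00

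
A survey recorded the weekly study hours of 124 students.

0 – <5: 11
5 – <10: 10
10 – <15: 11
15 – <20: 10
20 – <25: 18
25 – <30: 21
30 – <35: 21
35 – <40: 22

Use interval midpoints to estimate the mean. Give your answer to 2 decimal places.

Midpoints: 2.5, 7.5, 12.5, 17.5, 22.5, 27.5, 32.5, 37.5
Σfm = 11×2.5 + 10×7.5 + 11×12.5 + 10×17.5 + 18×22.5 + 21×27.5 + 21×32.5 + 22×37.5 = 2905
n = Σf = 124
Mean = 2905 / 124 = 23.4274

23.43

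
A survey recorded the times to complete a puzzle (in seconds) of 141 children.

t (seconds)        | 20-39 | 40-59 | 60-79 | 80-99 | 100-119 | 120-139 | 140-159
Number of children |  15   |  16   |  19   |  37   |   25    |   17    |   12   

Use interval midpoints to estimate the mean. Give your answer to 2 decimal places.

Midpoints: 29.5, 49.5, 69.5, 89.5, 109.5, 129.5, 149.5
Σfm = 15×29.5 + 16×49.5 + 19×69.5 + 37×89.5 + 25×109.5 + 17×129.5 + 12×149.5 = 12599.5
n = Σf = 141
Mean = 12599.5 / 141 = 89.3582

89.36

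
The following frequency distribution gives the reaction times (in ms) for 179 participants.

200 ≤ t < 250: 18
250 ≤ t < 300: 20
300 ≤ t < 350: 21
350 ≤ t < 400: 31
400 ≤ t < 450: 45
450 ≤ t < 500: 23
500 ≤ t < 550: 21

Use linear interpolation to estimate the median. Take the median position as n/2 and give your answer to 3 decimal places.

Cumulative frequencies: 18, 38, 59, 90, 135, 158, 179
n = 179; position = n/2 = 89.5.
This falls in the class 350 ≤ t < 400: L = 350, F = 59, f = 31, h = 50.
Median ≈ 350 + ((89.5 − 59) / 31) × 50 = 399.1935

399.194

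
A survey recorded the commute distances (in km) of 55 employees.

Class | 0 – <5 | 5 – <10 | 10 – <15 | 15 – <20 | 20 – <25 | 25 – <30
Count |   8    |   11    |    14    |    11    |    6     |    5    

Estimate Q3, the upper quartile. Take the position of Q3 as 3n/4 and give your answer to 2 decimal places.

18.75

Cumulative frequencies: 8, 19, 33, 44, 50, 55
n = 55; position = 3n/4 = 41.25.
This falls in the class 15 – <20: L = 15, F = 33, f = 11, h = 5.
Upper quartile ≈ 15 + ((41.25 − 33) / 11) × 5 = 18.7500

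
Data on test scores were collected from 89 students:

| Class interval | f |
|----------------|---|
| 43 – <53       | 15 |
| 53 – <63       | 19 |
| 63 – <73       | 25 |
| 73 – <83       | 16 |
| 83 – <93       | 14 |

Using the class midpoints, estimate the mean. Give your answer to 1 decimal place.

67.4

Midpoints: 48, 58, 68, 78, 88
Σfm = 15×48 + 19×58 + 25×68 + 16×78 + 14×88 = 6002
n = Σf = 89
Mean = 6002 / 89 = 67.4382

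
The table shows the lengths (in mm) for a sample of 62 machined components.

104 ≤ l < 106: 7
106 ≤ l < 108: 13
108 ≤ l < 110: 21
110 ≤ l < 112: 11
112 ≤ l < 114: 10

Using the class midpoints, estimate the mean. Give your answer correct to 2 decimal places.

Midpoints: 105, 107, 109, 111, 113
Σfm = 7×105 + 13×107 + 21×109 + 11×111 + 10×113 = 6766
n = Σf = 62
Mean = 6766 / 62 = 109.1290

109.13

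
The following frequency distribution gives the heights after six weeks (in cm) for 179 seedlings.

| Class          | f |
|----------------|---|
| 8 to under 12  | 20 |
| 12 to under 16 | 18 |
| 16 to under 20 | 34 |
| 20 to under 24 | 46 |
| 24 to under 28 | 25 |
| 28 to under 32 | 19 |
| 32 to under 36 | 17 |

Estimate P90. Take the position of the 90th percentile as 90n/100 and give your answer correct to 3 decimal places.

Cumulative frequencies: 20, 38, 72, 118, 143, 162, 179
n = 179; position = 90n/100 = 161.1.
This falls in the class 28 to under 32: L = 28, F = 143, f = 19, h = 4.
90th percentile ≈ 28 + ((161.1 − 143) / 19) × 4 = 31.8105

31.811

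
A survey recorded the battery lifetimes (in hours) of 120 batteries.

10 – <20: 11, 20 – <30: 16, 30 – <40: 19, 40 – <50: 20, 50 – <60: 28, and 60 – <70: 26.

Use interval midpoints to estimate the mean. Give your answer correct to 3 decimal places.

44.667

Midpoints: 15, 25, 35, 45, 55, 65
Σfm = 11×15 + 16×25 + 19×35 + 20×45 + 28×55 + 26×65 = 5360
n = Σf = 120
Mean = 5360 / 120 = 44.6667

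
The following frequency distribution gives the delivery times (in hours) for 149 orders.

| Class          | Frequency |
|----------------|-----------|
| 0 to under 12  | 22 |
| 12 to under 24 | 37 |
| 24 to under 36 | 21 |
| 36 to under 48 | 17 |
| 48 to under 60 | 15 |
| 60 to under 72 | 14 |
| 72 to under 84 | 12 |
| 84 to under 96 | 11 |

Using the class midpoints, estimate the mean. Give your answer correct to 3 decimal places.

38.940

Midpoints: 6, 18, 30, 42, 54, 66, 78, 90
Σfm = 22×6 + 37×18 + 21×30 + 17×42 + 15×54 + 14×66 + 12×78 + 11×90 = 5802
n = Σf = 149
Mean = 5802 / 149 = 38.9396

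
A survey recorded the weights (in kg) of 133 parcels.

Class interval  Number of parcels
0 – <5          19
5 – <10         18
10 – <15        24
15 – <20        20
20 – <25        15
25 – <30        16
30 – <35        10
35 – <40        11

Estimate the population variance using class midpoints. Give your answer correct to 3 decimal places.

Midpoints: 2.5, 7.5, 12.5, 17.5, 22.5, 27.5, 32.5, 37.5
n = 133, Σfm = 2347.5, mean = 17.6504
Σfm² = 56731.25
Σf(m − x̄)² = Σfm² − (Σfm)²/n = 56731.25 − 2347.5²/133 = 15296.9925
Population variance = 15296.9925 / 133 = 115.0150

115.015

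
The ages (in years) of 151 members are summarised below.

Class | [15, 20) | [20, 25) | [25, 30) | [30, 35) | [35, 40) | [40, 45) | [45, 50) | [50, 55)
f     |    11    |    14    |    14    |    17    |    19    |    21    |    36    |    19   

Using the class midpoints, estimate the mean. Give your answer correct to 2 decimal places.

38.13

Midpoints: 17.5, 22.5, 27.5, 32.5, 37.5, 42.5, 47.5, 52.5
Σfm = 11×17.5 + 14×22.5 + 14×27.5 + 17×32.5 + 19×37.5 + 21×42.5 + 36×47.5 + 19×52.5 = 5757.5
n = Σf = 151
Mean = 5757.5 / 151 = 38.1291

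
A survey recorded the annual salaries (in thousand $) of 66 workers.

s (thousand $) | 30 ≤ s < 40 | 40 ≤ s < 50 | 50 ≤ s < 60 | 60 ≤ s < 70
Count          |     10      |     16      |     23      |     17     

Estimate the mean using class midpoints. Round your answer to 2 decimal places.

Midpoints: 35, 45, 55, 65
Σfm = 10×35 + 16×45 + 23×55 + 17×65 = 3440
n = Σf = 66
Mean = 3440 / 66 = 52.1212

52.12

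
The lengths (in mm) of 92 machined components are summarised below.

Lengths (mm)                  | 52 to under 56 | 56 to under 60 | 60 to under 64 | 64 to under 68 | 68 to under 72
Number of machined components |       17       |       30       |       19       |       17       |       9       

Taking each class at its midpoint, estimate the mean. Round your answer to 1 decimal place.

Midpoints: 54, 58, 62, 66, 70
Σfm = 17×54 + 30×58 + 19×62 + 17×66 + 9×70 = 5588
n = Σf = 92
Mean = 5588 / 92 = 60.7391

60.7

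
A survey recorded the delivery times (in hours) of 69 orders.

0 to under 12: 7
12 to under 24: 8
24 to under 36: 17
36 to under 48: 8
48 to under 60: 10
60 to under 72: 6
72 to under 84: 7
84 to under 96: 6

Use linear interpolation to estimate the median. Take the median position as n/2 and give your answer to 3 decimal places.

Cumulative frequencies: 7, 15, 32, 40, 50, 56, 63, 69
n = 69; position = n/2 = 34.5.
This falls in the class 36 to under 48: L = 36, F = 32, f = 8, h = 12.
Median ≈ 36 + ((34.5 − 32) / 8) × 12 = 39.7500

39.750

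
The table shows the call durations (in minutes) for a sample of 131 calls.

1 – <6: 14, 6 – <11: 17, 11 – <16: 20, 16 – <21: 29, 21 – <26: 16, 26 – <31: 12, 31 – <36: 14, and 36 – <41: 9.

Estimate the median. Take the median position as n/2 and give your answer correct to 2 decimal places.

18.50

Cumulative frequencies: 14, 31, 51, 80, 96, 108, 122, 131
n = 131; position = n/2 = 65.5.
This falls in the class 16 – <21: L = 16, F = 51, f = 29, h = 5.
Median ≈ 16 + ((65.5 − 51) / 29) × 5 = 18.5000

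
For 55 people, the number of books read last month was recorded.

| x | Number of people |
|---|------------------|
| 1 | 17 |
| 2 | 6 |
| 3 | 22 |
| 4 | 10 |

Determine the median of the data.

Cumulative frequencies: 17, 23, 45, 55
n = 55, so the median is the value in position (n+1)/2 = 28.
Position 28 falls at value 3.

3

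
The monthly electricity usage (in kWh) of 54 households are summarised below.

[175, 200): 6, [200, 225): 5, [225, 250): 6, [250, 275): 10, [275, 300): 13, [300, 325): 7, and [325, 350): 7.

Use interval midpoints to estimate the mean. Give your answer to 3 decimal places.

Midpoints: 187.5, 212.5, 237.5, 262.5, 287.5, 312.5, 337.5
Σfm = 6×187.5 + 5×212.5 + 6×237.5 + 10×262.5 + 13×287.5 + 7×312.5 + 7×337.5 = 14525
n = Σf = 54
Mean = 14525 / 54 = 268.9815

268.981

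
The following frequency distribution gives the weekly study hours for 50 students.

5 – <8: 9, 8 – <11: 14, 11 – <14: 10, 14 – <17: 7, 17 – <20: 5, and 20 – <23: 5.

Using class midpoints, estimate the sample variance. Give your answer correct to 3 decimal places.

Midpoints: 6.5, 9.5, 12.5, 15.5, 18.5, 21.5
n = 50, Σfm = 625, mean = 12.5000
Σfm² = 8910.5
Σf(m − x̄)² = Σfm² − (Σfm)²/n = 8910.5 − 625²/50 = 1098.0000
Sample variance = 1098.0000 / 49 = 22.4082

22.408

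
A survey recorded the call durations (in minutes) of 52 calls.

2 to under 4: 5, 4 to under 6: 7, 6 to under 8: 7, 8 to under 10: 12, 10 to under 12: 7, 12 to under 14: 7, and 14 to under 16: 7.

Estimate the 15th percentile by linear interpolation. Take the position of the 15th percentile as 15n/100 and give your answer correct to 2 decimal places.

4.80

Cumulative frequencies: 5, 12, 19, 31, 38, 45, 52
n = 52; position = 15n/100 = 7.8.
This falls in the class 4 to under 6: L = 4, F = 5, f = 7, h = 2.
15th percentile ≈ 4 + ((7.8 − 5) / 7) × 2 = 4.8000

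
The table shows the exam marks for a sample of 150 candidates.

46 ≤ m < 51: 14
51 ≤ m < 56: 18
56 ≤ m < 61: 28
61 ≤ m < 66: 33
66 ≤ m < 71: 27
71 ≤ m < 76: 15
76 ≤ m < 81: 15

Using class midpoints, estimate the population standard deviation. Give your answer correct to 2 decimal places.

8.64

Midpoints: 48.5, 53.5, 58.5, 63.5, 68.5, 73.5, 78.5
n = 150, Σfm = 9505, mean = 63.3667
Σfm² = 613497.5
Σf(m − x̄)² = Σfm² − (Σfm)²/n = 613497.5 − 9505²/150 = 11197.3333
Population variance = 11197.3333 / 150 = 74.6489
Standard deviation = √74.6489 = 8.6400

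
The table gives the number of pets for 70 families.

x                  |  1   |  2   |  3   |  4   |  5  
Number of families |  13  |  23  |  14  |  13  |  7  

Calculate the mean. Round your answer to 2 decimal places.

Values: 1, 2, 3, 4, 5
Σfx = 13×1 + 23×2 + 14×3 + 13×4 + 7×5 = 188
n = Σf = 70
Mean = 188 / 70 = 2.6857

2.69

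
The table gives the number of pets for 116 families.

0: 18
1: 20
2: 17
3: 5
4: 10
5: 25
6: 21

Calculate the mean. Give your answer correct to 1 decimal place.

Values: 0, 1, 2, 3, 4, 5, 6
Σfx = 18×0 + 20×1 + 17×2 + 5×3 + 10×4 + 25×5 + 21×6 = 360
n = Σf = 116
Mean = 360 / 116 = 3.1034

3.1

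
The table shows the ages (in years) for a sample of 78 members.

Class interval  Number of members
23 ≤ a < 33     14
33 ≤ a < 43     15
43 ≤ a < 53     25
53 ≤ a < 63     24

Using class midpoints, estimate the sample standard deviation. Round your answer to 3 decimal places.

10.834

Midpoints: 28, 38, 48, 58
n = 78, Σfm = 3554, mean = 45.5641
Σfm² = 170972
Σf(m − x̄)² = Σfm² − (Σfm)²/n = 170972 − 3554²/78 = 9037.1795
Sample variance = 9037.1795 / 77 = 117.3660
Standard deviation = √117.3660 = 10.8336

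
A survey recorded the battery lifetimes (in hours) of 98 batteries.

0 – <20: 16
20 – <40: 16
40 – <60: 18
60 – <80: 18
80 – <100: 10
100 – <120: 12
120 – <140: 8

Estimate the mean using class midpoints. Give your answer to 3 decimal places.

Midpoints: 10, 30, 50, 70, 90, 110, 130
Σfm = 16×10 + 16×30 + 18×50 + 18×70 + 10×90 + 12×110 + 8×130 = 6060
n = Σf = 98
Mean = 6060 / 98 = 61.8367

61.837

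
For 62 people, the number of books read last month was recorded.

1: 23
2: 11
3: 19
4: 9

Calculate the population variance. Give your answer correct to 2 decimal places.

Values: 1, 2, 3, 4
n = 62, Σfx = 138, mean = 2.2258
Σfx² = 382
Σf(x − x̄)² = Σfx² − (Σfx)²/n = 382 − 138²/62 = 74.8387
Population variance = 74.8387 / 62 = 1.2071

1.21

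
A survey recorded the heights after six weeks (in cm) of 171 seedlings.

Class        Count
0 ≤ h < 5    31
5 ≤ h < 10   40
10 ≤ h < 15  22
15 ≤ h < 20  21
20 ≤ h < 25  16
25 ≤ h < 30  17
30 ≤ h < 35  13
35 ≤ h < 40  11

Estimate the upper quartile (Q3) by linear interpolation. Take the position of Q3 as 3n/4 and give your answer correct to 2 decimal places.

Cumulative frequencies: 31, 71, 93, 114, 130, 147, 160, 171
n = 171; position = 3n/4 = 128.25.
This falls in the class 20 ≤ h < 25: L = 20, F = 114, f = 16, h = 5.
Upper quartile ≈ 20 + ((128.25 − 114) / 16) × 5 = 24.4531

24.45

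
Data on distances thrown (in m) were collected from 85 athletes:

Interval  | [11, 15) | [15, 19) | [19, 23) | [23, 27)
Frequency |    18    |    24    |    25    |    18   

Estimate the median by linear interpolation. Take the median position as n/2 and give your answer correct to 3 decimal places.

Cumulative frequencies: 18, 42, 67, 85
n = 85; position = n/2 = 42.5.
This falls in the class [19, 23): L = 19, F = 42, f = 25, h = 4.
Median ≈ 19 + ((42.5 − 42) / 25) × 4 = 19.0800

19.080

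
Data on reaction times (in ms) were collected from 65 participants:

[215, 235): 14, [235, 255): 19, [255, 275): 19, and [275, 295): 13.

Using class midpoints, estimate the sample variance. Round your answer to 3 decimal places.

438.846

Midpoints: 225, 245, 265, 285
n = 65, Σfm = 16545, mean = 254.5385
Σfm² = 4239425
Σf(m − x̄)² = Σfm² − (Σfm)²/n = 4239425 − 16545²/65 = 28086.1538
Sample variance = 28086.1538 / 64 = 438.8462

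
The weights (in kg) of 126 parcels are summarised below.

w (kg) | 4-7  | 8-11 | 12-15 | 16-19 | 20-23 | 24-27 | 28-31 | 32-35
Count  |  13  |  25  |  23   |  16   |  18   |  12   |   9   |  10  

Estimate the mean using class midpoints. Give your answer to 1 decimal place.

Midpoints: 5.5, 9.5, 13.5, 17.5, 21.5, 25.5, 29.5, 33.5
Σfm = 13×5.5 + 25×9.5 + 23×13.5 + 16×17.5 + 18×21.5 + 12×25.5 + 9×29.5 + 10×33.5 = 2193
n = Σf = 126
Mean = 2193 / 126 = 17.4048

17.4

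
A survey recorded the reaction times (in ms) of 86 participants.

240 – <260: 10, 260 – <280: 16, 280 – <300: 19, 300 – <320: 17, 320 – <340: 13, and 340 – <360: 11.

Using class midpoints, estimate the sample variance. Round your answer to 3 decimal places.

Midpoints: 250, 270, 290, 310, 330, 350
n = 86, Σfm = 25740, mean = 299.3023
Σfm² = 7786200
Σf(m − x̄)² = Σfm² − (Σfm)²/n = 7786200 − 25740²/86 = 82158.1395
Sample variance = 82158.1395 / 85 = 966.5663

966.566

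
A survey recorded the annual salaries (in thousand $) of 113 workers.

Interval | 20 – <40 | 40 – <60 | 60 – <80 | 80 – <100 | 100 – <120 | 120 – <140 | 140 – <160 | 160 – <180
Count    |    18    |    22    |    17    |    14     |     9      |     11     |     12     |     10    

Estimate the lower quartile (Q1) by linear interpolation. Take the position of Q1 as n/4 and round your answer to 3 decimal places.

Cumulative frequencies: 18, 40, 57, 71, 80, 91, 103, 113
n = 113; position = n/4 = 28.25.
This falls in the class 40 – <60: L = 40, F = 18, f = 22, h = 20.
Lower quartile ≈ 40 + ((28.25 − 18) / 22) × 20 = 49.3182

49.318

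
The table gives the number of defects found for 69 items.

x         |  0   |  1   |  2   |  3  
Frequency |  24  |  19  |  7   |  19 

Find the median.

1

Cumulative frequencies: 24, 43, 50, 69
n = 69, so the median is the value in position (n+1)/2 = 35.
Position 35 falls at value 1.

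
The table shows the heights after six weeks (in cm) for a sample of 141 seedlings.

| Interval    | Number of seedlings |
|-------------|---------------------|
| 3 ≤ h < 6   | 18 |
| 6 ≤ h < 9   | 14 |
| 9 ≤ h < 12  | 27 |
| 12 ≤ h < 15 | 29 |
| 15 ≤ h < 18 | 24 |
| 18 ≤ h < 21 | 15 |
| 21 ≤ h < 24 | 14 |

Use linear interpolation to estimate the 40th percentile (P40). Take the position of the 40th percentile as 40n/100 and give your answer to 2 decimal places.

11.71

Cumulative frequencies: 18, 32, 59, 88, 112, 127, 141
n = 141; position = 40n/100 = 56.4.
This falls in the class 9 ≤ h < 12: L = 9, F = 32, f = 27, h = 3.
40th percentile ≈ 9 + ((56.4 − 32) / 27) × 3 = 11.7111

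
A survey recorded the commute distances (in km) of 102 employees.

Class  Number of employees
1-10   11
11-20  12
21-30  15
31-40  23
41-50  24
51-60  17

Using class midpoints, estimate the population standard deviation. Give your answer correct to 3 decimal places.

15.721

Midpoints: 5.5, 15.5, 25.5, 35.5, 45.5, 55.5
n = 102, Σfm = 3481, mean = 34.1275
Σfm² = 144005.5
Σf(m − x̄)² = Σfm² − (Σfm)²/n = 144005.5 − 3481²/102 = 25207.8431
Population variance = 25207.8431 / 102 = 247.1357
Standard deviation = √247.1357 = 15.7206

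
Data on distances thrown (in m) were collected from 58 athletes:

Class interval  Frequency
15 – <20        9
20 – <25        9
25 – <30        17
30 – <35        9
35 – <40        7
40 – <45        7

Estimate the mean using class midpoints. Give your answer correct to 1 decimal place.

29.0

Midpoints: 17.5, 22.5, 27.5, 32.5, 37.5, 42.5
Σfm = 9×17.5 + 9×22.5 + 17×27.5 + 9×32.5 + 7×37.5 + 7×42.5 = 1680
n = Σf = 58
Mean = 1680 / 58 = 28.9655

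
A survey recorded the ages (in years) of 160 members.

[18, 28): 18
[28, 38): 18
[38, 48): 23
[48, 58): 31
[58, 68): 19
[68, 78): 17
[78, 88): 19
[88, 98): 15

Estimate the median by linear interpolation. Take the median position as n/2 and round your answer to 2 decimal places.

Cumulative frequencies: 18, 36, 59, 90, 109, 126, 145, 160
n = 160; position = n/2 = 80.
This falls in the class [48, 58): L = 48, F = 59, f = 31, h = 10.
Median ≈ 48 + ((80 − 59) / 31) × 10 = 54.7742

54.77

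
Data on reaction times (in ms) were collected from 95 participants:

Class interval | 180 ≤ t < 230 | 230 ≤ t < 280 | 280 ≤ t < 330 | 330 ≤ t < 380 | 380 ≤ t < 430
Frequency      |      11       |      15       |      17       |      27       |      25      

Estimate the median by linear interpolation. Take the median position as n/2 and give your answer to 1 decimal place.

Cumulative frequencies: 11, 26, 43, 70, 95
n = 95; position = n/2 = 47.5.
This falls in the class 330 ≤ t < 380: L = 330, F = 43, f = 27, h = 50.
Median ≈ 330 + ((47.5 − 43) / 27) × 50 = 338.3333

338.3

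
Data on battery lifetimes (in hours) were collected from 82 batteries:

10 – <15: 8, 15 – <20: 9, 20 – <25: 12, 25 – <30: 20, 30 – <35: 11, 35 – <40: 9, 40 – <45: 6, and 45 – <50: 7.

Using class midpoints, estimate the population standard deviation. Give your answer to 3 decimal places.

Midpoints: 12.5, 17.5, 22.5, 27.5, 32.5, 37.5, 42.5, 47.5
n = 82, Σfm = 2360, mean = 28.7805
Σfm² = 76112.5
Σf(m − x̄)² = Σfm² − (Σfm)²/n = 76112.5 − 2360²/82 = 8190.5488
Population variance = 8190.5488 / 82 = 99.8847
Standard deviation = √99.8847 = 9.9942

9.994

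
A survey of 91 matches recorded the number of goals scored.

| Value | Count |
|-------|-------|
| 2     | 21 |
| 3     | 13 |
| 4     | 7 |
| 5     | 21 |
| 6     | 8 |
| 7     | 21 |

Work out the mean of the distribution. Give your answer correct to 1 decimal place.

4.5

Values: 2, 3, 4, 5, 6, 7
Σfx = 21×2 + 13×3 + 7×4 + 21×5 + 8×6 + 21×7 = 409
n = Σf = 91
Mean = 409 / 91 = 4.4945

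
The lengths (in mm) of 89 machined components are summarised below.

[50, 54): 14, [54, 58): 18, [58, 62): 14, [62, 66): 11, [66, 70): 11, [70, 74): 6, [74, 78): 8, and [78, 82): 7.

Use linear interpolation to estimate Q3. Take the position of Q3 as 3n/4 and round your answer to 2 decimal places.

69.55

Cumulative frequencies: 14, 32, 46, 57, 68, 74, 82, 89
n = 89; position = 3n/4 = 66.75.
This falls in the class [66, 70): L = 66, F = 57, f = 11, h = 4.
Upper quartile ≈ 66 + ((66.75 − 57) / 11) × 4 = 69.5455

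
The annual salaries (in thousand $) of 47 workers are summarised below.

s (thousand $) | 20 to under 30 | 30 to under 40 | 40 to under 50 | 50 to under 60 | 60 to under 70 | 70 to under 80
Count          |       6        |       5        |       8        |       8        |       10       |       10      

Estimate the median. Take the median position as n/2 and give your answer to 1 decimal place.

55.6

Cumulative frequencies: 6, 11, 19, 27, 37, 47
n = 47; position = n/2 = 23.5.
This falls in the class 50 to under 60: L = 50, F = 19, f = 8, h = 10.
Median ≈ 50 + ((23.5 − 19) / 8) × 10 = 55.6250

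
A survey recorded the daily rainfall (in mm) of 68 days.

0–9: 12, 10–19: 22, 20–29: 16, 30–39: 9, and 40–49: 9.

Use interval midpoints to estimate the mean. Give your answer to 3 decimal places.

21.706

Midpoints: 4.5, 14.5, 24.5, 34.5, 44.5
Σfm = 12×4.5 + 22×14.5 + 16×24.5 + 9×34.5 + 9×44.5 = 1476
n = Σf = 68
Mean = 1476 / 68 = 21.7059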